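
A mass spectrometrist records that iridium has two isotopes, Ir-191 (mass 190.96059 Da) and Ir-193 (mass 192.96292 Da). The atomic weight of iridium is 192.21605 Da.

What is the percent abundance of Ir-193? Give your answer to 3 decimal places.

With x = fraction of Ir-191 (so Ir-193 is 1 − x):
190.96059·x + 192.96292·(1 − x) = 192.21605
(190.96059 − 192.96292)·x = 192.21605 − 192.96292
x = -0.74687 / -2.00233 = 0.37300 → 37.300% Ir-191, 62.700% Ir-193.

62.700%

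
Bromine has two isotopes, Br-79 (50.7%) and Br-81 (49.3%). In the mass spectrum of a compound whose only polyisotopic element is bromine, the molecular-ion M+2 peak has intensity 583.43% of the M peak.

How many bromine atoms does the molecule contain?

The M+2/M ratio from n Br atoms is n · q/p = n · 0.493/0.507.
n = 5.8343 × 0.507/0.493 = 6.00 ≈ 6

6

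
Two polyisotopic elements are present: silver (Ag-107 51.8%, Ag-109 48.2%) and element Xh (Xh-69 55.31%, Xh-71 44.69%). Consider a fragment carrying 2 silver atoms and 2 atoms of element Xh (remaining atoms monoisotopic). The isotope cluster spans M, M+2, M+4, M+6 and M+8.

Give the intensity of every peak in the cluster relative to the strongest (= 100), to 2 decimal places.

22.09 : 76.82 : 100.00 : 57.76 : 12.49

Silver pattern (n=2): 0.268324 : 0.499352 : 0.232324
Element Xh pattern (n=2): 0.30591961 : 0.49436078 : 0.19971961
Convolve the two distributions (both contribute in 2-u steps):
  M: 0.268324×0.30591961 = 0.082086
  M+2: 0.268324×0.49436078 + 0.499352×0.30591961 = 0.285410
  M+4: 0.268324×0.19971961 + 0.499352×0.49436078 + 0.232324×0.30591961 = 0.371522
  M+6: 0.499352×0.19971961 + 0.232324×0.49436078 = 0.214582
  M+8: 0.232324×0.19971961 = 0.046400
Scale to base peak (0.371522) = 100: 22.09 : 76.82 : 100.00 : 57.76 : 12.49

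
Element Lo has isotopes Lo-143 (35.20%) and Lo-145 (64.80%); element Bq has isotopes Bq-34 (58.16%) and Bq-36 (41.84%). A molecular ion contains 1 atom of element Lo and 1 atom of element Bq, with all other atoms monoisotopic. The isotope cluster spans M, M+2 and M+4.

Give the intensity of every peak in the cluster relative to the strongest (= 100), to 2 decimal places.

Element Lo pattern (n=1): 0.3520 : 0.6480
Element Bq pattern (n=1): 0.5816 : 0.4184
Convolve the two distributions (both contribute in 2-u steps):
  M: 0.3520×0.5816 = 0.204723
  M+2: 0.3520×0.4184 + 0.6480×0.5816 = 0.524154
  M+4: 0.6480×0.4184 = 0.271123
Scale to base peak (0.524154) = 100: 39.06 : 100.00 : 51.73

39.06 : 100.00 : 51.73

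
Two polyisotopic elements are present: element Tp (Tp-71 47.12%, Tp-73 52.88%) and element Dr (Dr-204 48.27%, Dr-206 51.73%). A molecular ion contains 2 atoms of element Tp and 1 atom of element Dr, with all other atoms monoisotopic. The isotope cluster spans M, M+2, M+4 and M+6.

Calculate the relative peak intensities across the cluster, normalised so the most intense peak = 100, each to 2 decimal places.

Element Tp pattern (n=2): 0.22202944 : 0.49834112 : 0.27962944
Element Dr pattern (n=1): 0.4827 : 0.5173
Convolve the two distributions (both contribute in 2-u steps):
  M: 0.22202944×0.4827 = 0.107174
  M+2: 0.22202944×0.5173 + 0.49834112×0.4827 = 0.355405
  M+4: 0.49834112×0.5173 + 0.27962944×0.4827 = 0.392769
  M+6: 0.27962944×0.5173 = 0.144652
Scale to base peak (0.392769) = 100: 27.29 : 90.49 : 100.00 : 36.83

27.29 : 90.49 : 100.00 : 36.83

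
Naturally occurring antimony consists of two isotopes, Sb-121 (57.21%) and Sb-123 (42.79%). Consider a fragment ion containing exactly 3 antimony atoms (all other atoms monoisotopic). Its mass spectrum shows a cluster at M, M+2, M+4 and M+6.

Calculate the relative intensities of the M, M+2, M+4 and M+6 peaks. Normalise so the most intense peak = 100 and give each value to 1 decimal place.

44.6 : 100.0 : 74.8 : 18.6

Each Sb atom is independently Sb-121 (p = 0.5721) or Sb-123 (q = 0.4279); the cluster is the binomial expansion (p + q)^3.
P(M) = 0.5721^3 = 0.187247
P(M+2) = 3 × 0.5721^2 × 0.4279^1 = 0.420153
P(M+4) = 3 × 0.5721^1 × 0.4279^2 = 0.314252
P(M+6) = 0.4279^3 = 0.078348
The M+2 peak is largest (0.420153); scaling to 100 gives 44.6 : 100.0 : 74.8 : 18.6.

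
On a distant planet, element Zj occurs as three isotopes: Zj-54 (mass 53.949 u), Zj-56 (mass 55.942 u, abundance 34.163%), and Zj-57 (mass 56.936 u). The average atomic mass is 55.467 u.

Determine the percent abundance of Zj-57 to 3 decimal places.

28.026%

The remaining 65.837% is split between Zj-54 (fraction x) and Zj-57 (fraction 0.65837 − x).
Substituting: 53.949x + 56.936(0.65837 − x) = 36.35553454
(53.949 − 56.936)x = -1.12941978  ⇒  x = 0.37811, y = 0.28026
Zj-54: 37.811%, Zj-57: 28.026%.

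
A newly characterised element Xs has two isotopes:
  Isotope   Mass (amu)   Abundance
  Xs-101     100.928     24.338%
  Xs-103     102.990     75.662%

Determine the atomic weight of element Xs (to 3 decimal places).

The abundance-weighted mean is 0.24338 × 100.928 + 0.75662 × 102.990
= 24.5639 + 77.9243 = 102.4882 amu

102.488 amu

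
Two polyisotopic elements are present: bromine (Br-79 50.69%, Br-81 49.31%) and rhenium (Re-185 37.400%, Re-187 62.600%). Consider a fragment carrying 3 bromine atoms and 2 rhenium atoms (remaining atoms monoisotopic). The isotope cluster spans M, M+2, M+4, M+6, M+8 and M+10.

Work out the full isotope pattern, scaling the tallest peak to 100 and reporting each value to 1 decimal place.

Bromine pattern (n=3): 0.13024674 : 0.3801026 : 0.36975457 : 0.11989609
Rhenium pattern (n=2): 0.139876 : 0.468248 : 0.391876
Convolve the two distributions (both contribute in 2-u steps):
  M: 0.13024674×0.139876 = 0.018218
  M+2: 0.13024674×0.468248 + 0.3801026×0.139876 = 0.114155
  M+4: 0.13024674×0.391876 + 0.3801026×0.468248 + 0.36975457×0.139876 = 0.280743
  M+6: 0.3801026×0.391876 + 0.36975457×0.468248 + 0.11989609×0.139876 = 0.338861
  M+8: 0.36975457×0.391876 + 0.11989609×0.468248 = 0.201039
  M+10: 0.11989609×0.391876 = 0.046984
Scale to base peak (0.338861) = 100: 5.4 : 33.7 : 82.8 : 100.0 : 59.3 : 13.9

5.4 : 33.7 : 82.8 : 100.0 : 59.3 : 13.9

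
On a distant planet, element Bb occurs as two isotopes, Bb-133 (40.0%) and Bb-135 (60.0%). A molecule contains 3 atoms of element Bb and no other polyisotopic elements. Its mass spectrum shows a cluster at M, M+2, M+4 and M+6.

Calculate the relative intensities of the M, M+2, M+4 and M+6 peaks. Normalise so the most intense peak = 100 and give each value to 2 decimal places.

Each Bb atom is independently Bb-133 (p = 0.400) or Bb-135 (q = 0.600); the cluster is the binomial expansion (p + q)^3.
P(M) = 0.400^3 = 0.064000
P(M+2) = 3 × 0.400^2 × 0.600^1 = 0.288000
P(M+4) = 3 × 0.400^1 × 0.600^2 = 0.432000
P(M+6) = 0.600^3 = 0.216000
The M+4 peak is largest (0.432000); scaling to 100 gives 14.81 : 66.67 : 100.00 : 50.00.

14.81 : 66.67 : 100.00 : 50.00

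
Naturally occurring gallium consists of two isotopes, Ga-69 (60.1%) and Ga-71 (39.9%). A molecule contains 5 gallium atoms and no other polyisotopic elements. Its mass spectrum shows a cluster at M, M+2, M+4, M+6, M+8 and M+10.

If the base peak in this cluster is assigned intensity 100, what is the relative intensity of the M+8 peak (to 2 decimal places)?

Term probabilities: M 0.0784, M+2 0.2603, M+4 0.3456, M+6 0.2294, M+8 0.0762, M+10 0.0101. Base peak = M+4.
P(M+4) = C(5,2) × 0.601^3 × 0.399^2 = 10 × 0.2170818 × 0.159201 = 0.345596 (base)
P(M+8) = C(5,4) × 0.601^1 × 0.399^4 = 5 × 0.6010 × 0.02534496 = 0.076162
Relative intensity = 0.076162 / 0.345596 × 100 = 22.04

22.04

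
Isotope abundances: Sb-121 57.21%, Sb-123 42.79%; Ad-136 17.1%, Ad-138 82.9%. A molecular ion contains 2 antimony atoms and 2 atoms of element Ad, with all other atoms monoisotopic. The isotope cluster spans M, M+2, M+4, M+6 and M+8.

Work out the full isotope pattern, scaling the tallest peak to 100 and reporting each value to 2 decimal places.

2.46 : 27.58 : 95.03 : 100.00 : 32.40

Antimony pattern (n=2): 0.32729841 : 0.48960318 : 0.18309841
Element Ad pattern (n=2): 0.029241 : 0.283518 : 0.687241
Convolve the two distributions (both contribute in 2-u steps):
  M: 0.32729841×0.029241 = 0.009571
  M+2: 0.32729841×0.283518 + 0.48960318×0.029241 = 0.107111
  M+4: 0.32729841×0.687241 + 0.48960318×0.283518 + 0.18309841×0.029241 = 0.369098
  M+6: 0.48960318×0.687241 + 0.18309841×0.283518 = 0.388387
  M+8: 0.18309841×0.687241 = 0.125833
Scale to base peak (0.388387) = 100: 2.46 : 27.58 : 95.03 : 100.00 : 32.40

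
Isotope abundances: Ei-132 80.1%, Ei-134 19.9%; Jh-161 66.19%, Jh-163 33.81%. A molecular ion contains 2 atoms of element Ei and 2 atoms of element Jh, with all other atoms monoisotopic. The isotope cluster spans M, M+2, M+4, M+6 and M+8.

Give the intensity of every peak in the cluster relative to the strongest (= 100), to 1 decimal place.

65.9 : 100.0 : 54.7 : 12.7 : 1.1

Element Ei pattern (n=2): 0.641601 : 0.318798 : 0.039601
Element Jh pattern (n=2): 0.43811161 : 0.44757678 : 0.11431161
Convolve the two distributions (both contribute in 2-u steps):
  M: 0.641601×0.43811161 = 0.281093
  M+2: 0.641601×0.44757678 + 0.318798×0.43811161 = 0.426835
  M+4: 0.641601×0.11431161 + 0.318798×0.44757678 + 0.039601×0.43811161 = 0.233379
  M+6: 0.318798×0.11431161 + 0.039601×0.44757678 = 0.054167
  M+8: 0.039601×0.11431161 = 0.004527
Scale to base peak (0.426835) = 100: 65.9 : 100.0 : 54.7 : 12.7 : 1.1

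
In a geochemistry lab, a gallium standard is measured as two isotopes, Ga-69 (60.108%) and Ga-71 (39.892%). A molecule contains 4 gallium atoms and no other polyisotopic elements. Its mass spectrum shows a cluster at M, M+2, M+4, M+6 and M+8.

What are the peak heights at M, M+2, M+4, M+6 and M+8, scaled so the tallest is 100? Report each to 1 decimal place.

The 4 Ga atoms are independent, so intensities follow the terms of (0.60108 + 0.39892)^4.
P(M) = 0.60108^4 = 0.130536
P(M+2) = 4 × 0.60108^3 × 0.39892^1 = 0.346531
P(M+4) = 6 × 0.60108^2 × 0.39892^2 = 0.344975
P(M+6) = 4 × 0.60108^1 × 0.39892^3 = 0.152633
P(M+8) = 0.39892^4 = 0.025325
The M+2 peak is largest (0.346531); scaling to 100 gives 37.7 : 100.0 : 99.6 : 44.0 : 7.3.

37.7 : 100.0 : 99.6 : 44.0 : 7.3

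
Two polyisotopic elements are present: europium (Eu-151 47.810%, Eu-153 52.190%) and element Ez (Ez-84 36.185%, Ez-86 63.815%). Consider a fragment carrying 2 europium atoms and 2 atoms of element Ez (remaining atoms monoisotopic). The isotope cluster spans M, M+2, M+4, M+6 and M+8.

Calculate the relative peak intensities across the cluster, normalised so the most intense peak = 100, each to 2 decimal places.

Europium pattern (n=2): 0.22857961 : 0.49904078 : 0.27237961
Element Ez pattern (n=2): 0.13093542 : 0.46182915 : 0.40723542
Convolve the two distributions (both contribute in 2-u steps):
  M: 0.22857961×0.13093542 = 0.029929
  M+2: 0.22857961×0.46182915 + 0.49904078×0.13093542 = 0.170907
  M+4: 0.22857961×0.40723542 + 0.49904078×0.46182915 + 0.27237961×0.13093542 = 0.359221
  M+6: 0.49904078×0.40723542 + 0.27237961×0.46182915 = 0.329020
  M+8: 0.27237961×0.40723542 = 0.110923
Scale to base peak (0.359221) = 100: 8.33 : 47.58 : 100.00 : 91.59 : 30.88

8.33 : 47.58 : 100.00 : 91.59 : 30.88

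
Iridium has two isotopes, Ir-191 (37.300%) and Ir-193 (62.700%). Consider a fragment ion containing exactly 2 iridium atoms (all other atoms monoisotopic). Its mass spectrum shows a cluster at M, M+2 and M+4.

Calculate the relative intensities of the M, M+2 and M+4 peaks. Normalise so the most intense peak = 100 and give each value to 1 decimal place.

29.7 : 100.0 : 84.0

Expanding (0.37300 + 0.62700)^2:
P(M) = 0.37300^2 = 0.139129
P(M+2) = 2 × 0.37300^1 × 0.62700^1 = 0.467742
P(M+4) = 0.62700^2 = 0.393129
The M+2 peak is largest (0.467742); scaling to 100 gives 29.7 : 100.0 : 84.0.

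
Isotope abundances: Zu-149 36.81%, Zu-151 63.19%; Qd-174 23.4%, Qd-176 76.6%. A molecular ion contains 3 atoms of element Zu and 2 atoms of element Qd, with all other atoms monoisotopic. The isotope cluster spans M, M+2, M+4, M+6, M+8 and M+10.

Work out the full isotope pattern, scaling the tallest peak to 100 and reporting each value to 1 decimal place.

0.8 : 9.1 : 41.7 : 92.4 : 100.0 : 42.4

Element Zu pattern (n=3): 0.04987667 : 0.25686282 : 0.44094435 : 0.25231616
Element Qd pattern (n=2): 0.054756 : 0.358488 : 0.586756
Convolve the two distributions (both contribute in 2-u steps):
  M: 0.04987667×0.054756 = 0.002731
  M+2: 0.04987667×0.358488 + 0.25686282×0.054756 = 0.031945
  M+4: 0.04987667×0.586756 + 0.25686282×0.358488 + 0.44094435×0.054756 = 0.145492
  M+6: 0.25686282×0.586756 + 0.44094435×0.358488 + 0.25231616×0.054756 = 0.322605
  M+8: 0.44094435×0.586756 + 0.25231616×0.358488 = 0.349179
  M+10: 0.25231616×0.586756 = 0.148048
Scale to base peak (0.349179) = 100: 0.8 : 9.1 : 41.7 : 92.4 : 100.0 : 42.4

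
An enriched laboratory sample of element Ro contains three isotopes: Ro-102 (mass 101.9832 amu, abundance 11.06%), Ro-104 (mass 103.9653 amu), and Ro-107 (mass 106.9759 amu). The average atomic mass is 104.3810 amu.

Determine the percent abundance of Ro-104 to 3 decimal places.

67.851%

The remaining 88.94% is split between Ro-104 (fraction x) and Ro-107 (fraction 0.8894 − x).
Substituting: 103.9653x + 106.9759(0.8894 − x) = 93.10165808
(103.9653 − 106.9759)x = -2.04270738  ⇒  x = 0.67851, y = 0.21089
Ro-104: 67.851%, Ro-107: 21.089%.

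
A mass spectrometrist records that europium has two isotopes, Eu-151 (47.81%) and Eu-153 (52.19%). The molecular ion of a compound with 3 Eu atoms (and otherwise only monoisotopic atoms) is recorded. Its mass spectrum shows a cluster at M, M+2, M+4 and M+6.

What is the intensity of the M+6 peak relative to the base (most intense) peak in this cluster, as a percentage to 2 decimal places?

36.39%

Binomial terms of (0.4781 + 0.5219)^3: M 0.1093, M+2 0.3579, M+4 0.3907, M+6 0.1422 → M+4 is the base peak.
P(M+4) = C(3,2) × 0.4781^1 × 0.5219^2 = 3 × 0.4781 × 0.27237961 = 0.390674 (base)
P(M+6) = C(3,3) × 0.4781^0 × 0.5219^3 = 1 × 1.0000 × 0.14215492 = 0.142155
Relative intensity = 0.142155 / 0.390674 × 100 = 36.39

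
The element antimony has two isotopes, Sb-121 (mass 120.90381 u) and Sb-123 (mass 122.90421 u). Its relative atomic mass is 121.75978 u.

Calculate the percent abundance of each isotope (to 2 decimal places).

Sb-121: 57.21%, Sb-123: 42.79%

With x = fraction of Sb-121 (so Sb-123 is 1 − x):
120.90381·x + 122.90421·(1 − x) = 121.75978
(120.90381 − 122.90421)·x = 121.75978 − 122.90421
x = -1.14443 / -2.00040 = 0.57210 → 57.21% Sb-121, 42.79% Sb-123.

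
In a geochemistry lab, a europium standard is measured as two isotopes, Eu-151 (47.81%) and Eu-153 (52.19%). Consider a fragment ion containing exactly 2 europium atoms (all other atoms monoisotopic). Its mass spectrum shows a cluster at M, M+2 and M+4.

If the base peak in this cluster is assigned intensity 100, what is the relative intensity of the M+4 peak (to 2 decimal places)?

54.58

Binomial terms of (0.4781 + 0.5219)^2: M 0.2286, M+2 0.4990, M+4 0.2724 → M+2 is the base peak.
P(M+2) = C(2,1) × 0.4781^1 × 0.5219^1 = 2 × 0.4781 × 0.5219 = 0.499041 (base)
P(M+4) = C(2,2) × 0.4781^0 × 0.5219^2 = 1 × 1.0000 × 0.27237961 = 0.272380
Relative intensity = 0.272380 / 0.499041 × 100 = 54.58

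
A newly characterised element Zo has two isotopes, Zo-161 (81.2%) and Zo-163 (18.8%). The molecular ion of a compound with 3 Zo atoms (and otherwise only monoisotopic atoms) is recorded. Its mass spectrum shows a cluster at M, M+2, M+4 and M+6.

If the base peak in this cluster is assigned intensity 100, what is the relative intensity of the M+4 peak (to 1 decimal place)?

(0.812 + 0.188)^3 gives M 0.5354, M+2 0.3719, M+4 0.0861, M+6 0.0066; the largest is M.
P(M) = C(3,0) × 0.812^3 × 0.188^0 = 1 × 0.53538733 × 1.0000 = 0.535387 (base)
P(M+4) = C(3,2) × 0.812^1 × 0.188^2 = 3 × 0.8120 × 0.035344 = 0.086098
Relative intensity = 0.086098 / 0.535387 × 100 = 16.1

16.1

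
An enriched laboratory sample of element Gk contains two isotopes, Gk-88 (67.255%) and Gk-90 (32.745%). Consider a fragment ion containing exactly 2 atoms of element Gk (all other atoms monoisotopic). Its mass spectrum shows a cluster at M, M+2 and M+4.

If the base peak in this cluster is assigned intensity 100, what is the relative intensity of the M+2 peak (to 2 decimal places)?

97.38

Binomial terms of (0.67255 + 0.32745)^2: M 0.4523, M+2 0.4405, M+4 0.1072 → M is the base peak.
P(M) = C(2,0) × 0.67255^2 × 0.32745^0 = 1 × 0.4523235 × 1.0000 = 0.452324 (base)
P(M+2) = C(2,1) × 0.67255^1 × 0.32745^1 = 2 × 0.67255 × 0.32745 = 0.440453
Relative intensity = 0.440453 / 0.452324 × 100 = 97.38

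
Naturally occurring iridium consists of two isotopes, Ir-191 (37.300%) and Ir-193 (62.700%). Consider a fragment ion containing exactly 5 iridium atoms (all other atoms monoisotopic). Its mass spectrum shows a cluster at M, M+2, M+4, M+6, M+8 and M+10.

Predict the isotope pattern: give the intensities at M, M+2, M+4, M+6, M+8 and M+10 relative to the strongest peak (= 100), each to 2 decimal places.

2.11 : 17.70 : 59.49 : 100.00 : 84.05 : 28.26

The 5 Ir atoms are independent, so intensities follow the terms of (0.37300 + 0.62700)^5.
P(M) = 0.37300^5 = 0.007220
P(M+2) = 5 × 0.37300^4 × 0.62700^1 = 0.060684
P(M+4) = 10 × 0.37300^3 × 0.62700^2 = 0.204015
P(M+6) = 10 × 0.37300^2 × 0.62700^3 = 0.342942
P(M+8) = 5 × 0.37300^1 × 0.62700^4 = 0.288237
P(M+10) = 0.62700^5 = 0.096903
The M+6 peak is largest (0.342942); scaling to 100 gives 2.11 : 17.70 : 59.49 : 100.00 : 84.05 : 28.26.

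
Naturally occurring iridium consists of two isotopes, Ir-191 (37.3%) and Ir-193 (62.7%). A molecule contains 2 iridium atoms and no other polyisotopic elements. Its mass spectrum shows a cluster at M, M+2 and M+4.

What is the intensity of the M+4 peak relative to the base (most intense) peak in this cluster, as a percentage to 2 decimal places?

(0.373 + 0.627)^2 gives M 0.1391, M+2 0.4677, M+4 0.3931; the largest is M+2.
P(M+2) = C(2,1) × 0.373^1 × 0.627^1 = 2 × 0.3730 × 0.6270 = 0.467742 (base)
P(M+4) = C(2,2) × 0.373^0 × 0.627^2 = 1 × 1.0000 × 0.393129 = 0.393129
Relative intensity = 0.393129 / 0.467742 × 100 = 84.05

84.05%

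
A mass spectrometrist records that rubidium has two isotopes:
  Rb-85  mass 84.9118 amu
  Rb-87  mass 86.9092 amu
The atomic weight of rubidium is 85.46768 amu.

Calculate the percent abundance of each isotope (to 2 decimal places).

With x = fraction of Rb-85 (so Rb-87 is 1 − x):
84.9118·x + 86.9092·(1 − x) = 85.46768
(84.9118 − 86.9092)·x = 85.46768 − 86.9092
x = -1.44152 / -1.9974 = 0.72170 → 72.17% Rb-85, 27.83% Rb-87.

Rb-85: 72.17%, Rb-87: 27.83%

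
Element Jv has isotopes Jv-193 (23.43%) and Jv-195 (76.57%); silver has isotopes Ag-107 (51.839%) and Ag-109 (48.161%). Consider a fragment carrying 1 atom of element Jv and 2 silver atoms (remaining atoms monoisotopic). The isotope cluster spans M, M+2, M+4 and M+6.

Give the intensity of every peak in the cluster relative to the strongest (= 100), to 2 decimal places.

Element Jv pattern (n=1): 0.2343 : 0.7657
Silver pattern (n=2): 0.26872819 : 0.49932362 : 0.23194819
Convolve the two distributions (both contribute in 2-u steps):
  M: 0.2343×0.26872819 = 0.062963
  M+2: 0.2343×0.49932362 + 0.7657×0.26872819 = 0.322757
  M+4: 0.2343×0.23194819 + 0.7657×0.49932362 = 0.436678
  M+6: 0.7657×0.23194819 = 0.177603
Scale to base peak (0.436678) = 100: 14.42 : 73.91 : 100.00 : 40.67

14.42 : 73.91 : 100.00 : 40.67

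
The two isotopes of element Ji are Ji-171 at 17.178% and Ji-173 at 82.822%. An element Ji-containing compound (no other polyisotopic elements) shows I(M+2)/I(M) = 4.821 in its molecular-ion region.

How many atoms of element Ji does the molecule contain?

1

The M+2/M ratio from n Ji atoms is n · q/p = n · 0.82822/0.17178.
n = 4.821 × 0.17178/0.82822 = 1.00 ≈ 1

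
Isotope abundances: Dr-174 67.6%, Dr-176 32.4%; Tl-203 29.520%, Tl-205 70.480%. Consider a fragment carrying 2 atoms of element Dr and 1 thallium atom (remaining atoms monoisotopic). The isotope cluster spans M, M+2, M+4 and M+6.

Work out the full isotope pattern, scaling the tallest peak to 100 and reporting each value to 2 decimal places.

29.89 : 100.00 : 75.26 : 16.39

Element Dr pattern (n=2): 0.456976 : 0.438048 : 0.104976
Thallium pattern (n=1): 0.2952 : 0.7048
Convolve the two distributions (both contribute in 2-u steps):
  M: 0.456976×0.2952 = 0.134899
  M+2: 0.456976×0.7048 + 0.438048×0.2952 = 0.451388
  M+4: 0.438048×0.7048 + 0.104976×0.2952 = 0.339725
  M+6: 0.104976×0.7048 = 0.073987
Scale to base peak (0.451388) = 100: 29.89 : 100.00 : 75.26 : 16.39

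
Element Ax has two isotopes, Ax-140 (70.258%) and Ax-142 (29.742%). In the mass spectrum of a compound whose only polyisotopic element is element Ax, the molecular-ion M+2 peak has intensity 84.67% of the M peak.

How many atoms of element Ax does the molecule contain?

The M+2/M ratio from n Ax atoms is n · q/p = n · 0.29742/0.70258.
n = 0.8467 × 0.70258/0.29742 = 2.00 ≈ 2

2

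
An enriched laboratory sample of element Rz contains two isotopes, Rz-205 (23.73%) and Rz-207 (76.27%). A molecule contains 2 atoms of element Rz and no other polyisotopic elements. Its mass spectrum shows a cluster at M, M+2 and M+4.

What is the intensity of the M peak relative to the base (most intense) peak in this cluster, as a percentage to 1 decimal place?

Term probabilities: M 0.0563, M+2 0.3620, M+4 0.5817. Base peak = M+4.
P(M+4) = C(2,2) × 0.2373^0 × 0.7627^2 = 1 × 1.0000 × 0.58171129 = 0.581711 (base)
P(M) = C(2,0) × 0.2373^2 × 0.7627^0 = 1 × 0.05631129 × 1.0000 = 0.056311
Relative intensity = 0.056311 / 0.581711 × 100 = 9.7

9.7%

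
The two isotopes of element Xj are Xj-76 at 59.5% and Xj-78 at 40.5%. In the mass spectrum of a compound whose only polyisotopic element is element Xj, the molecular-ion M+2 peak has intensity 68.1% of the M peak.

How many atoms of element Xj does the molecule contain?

1

For n independent Xj atoms, I(M+2)/I(M) = n · (abundance Xj-78) / (abundance Xj-76) = n · 0.405/0.595.
n = 0.681 × 0.595/0.405 = 1.00 ≈ 1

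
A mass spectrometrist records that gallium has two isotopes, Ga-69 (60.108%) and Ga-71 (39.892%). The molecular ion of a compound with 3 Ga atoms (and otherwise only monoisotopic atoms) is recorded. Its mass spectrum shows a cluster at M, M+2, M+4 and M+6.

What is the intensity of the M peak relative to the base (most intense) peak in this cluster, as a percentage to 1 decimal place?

50.2%

Binomial terms of (0.60108 + 0.39892)^3: M 0.2172, M+2 0.4324, M+4 0.2870, M+6 0.0635 → M+2 is the base peak.
P(M+2) = C(3,1) × 0.60108^2 × 0.39892^1 = 3 × 0.36129717 × 0.39892 = 0.432386 (base)
P(M) = C(3,0) × 0.60108^3 × 0.39892^0 = 1 × 0.2171685 × 1.0000 = 0.217169
Relative intensity = 0.217169 / 0.432386 × 100 = 50.2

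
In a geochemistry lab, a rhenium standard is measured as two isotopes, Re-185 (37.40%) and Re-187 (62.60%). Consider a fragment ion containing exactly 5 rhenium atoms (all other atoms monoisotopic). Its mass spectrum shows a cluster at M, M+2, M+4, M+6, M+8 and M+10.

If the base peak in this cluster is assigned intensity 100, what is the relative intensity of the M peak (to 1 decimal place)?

(0.3740 + 0.6260)^5 gives M 0.0073, M+2 0.0612, M+4 0.2050, M+6 0.3431, M+8 0.2872, M+10 0.0961; the largest is M+6.
P(M+6) = C(5,3) × 0.3740^2 × 0.6260^3 = 10 × 0.139876 × 0.24531438 = 0.343136 (base)
P(M) = C(5,0) × 0.3740^5 × 0.6260^0 = 1 × 0.00731742 × 1.0000 = 0.007317
Relative intensity = 0.007317 / 0.343136 × 100 = 2.1

2.1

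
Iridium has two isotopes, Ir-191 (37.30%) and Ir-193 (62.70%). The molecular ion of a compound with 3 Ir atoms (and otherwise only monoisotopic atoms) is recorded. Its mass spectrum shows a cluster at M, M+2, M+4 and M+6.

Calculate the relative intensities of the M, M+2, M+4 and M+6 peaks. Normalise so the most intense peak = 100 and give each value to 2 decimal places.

11.80 : 59.49 : 100.00 : 56.03

Expanding (0.3730 + 0.6270)^3:
P(M) = 0.3730^3 = 0.051895
P(M+2) = 3 × 0.3730^2 × 0.6270^1 = 0.261702
P(M+4) = 3 × 0.3730^1 × 0.6270^2 = 0.439911
P(M+6) = 0.6270^3 = 0.246492
The M+4 peak is largest (0.439911); scaling to 100 gives 11.80 : 59.49 : 100.00 : 56.03.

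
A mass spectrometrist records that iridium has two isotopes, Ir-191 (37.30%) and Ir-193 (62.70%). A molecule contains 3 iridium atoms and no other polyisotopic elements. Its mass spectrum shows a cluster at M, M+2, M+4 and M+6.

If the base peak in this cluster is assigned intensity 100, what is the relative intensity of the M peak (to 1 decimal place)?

Binomial terms of (0.3730 + 0.6270)^3: M 0.0519, M+2 0.2617, M+4 0.4399, M+6 0.2465 → M+4 is the base peak.
P(M+4) = C(3,2) × 0.3730^1 × 0.6270^2 = 3 × 0.3730 × 0.393129 = 0.439911 (base)
P(M) = C(3,0) × 0.3730^3 × 0.6270^0 = 1 × 0.05189512 × 1.0000 = 0.051895
Relative intensity = 0.051895 / 0.439911 × 100 = 11.8

11.8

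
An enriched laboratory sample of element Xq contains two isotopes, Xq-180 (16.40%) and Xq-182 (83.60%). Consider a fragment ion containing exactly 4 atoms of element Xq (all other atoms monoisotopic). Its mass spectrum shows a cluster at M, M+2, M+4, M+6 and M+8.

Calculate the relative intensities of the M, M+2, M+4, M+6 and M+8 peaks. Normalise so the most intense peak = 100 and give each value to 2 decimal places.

Expanding (0.1640 + 0.8360)^4:
P(M) = 0.1640^4 = 0.000723
P(M+2) = 4 × 0.1640^3 × 0.8360^1 = 0.014750
P(M+4) = 6 × 0.1640^2 × 0.8360^2 = 0.112785
P(M+6) = 4 × 0.1640^1 × 0.8360^3 = 0.383286
P(M+8) = 0.8360^4 = 0.488456
The M+8 peak is largest (0.488456); scaling to 100 gives 0.15 : 3.02 : 23.09 : 78.47 : 100.00.

0.15 : 3.02 : 23.09 : 78.47 : 100.00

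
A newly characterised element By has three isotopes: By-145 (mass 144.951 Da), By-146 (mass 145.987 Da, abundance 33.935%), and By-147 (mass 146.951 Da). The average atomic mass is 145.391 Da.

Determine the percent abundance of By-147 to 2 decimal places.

The remaining 66.065% is split between By-145 (fraction x) and By-147 (fraction 0.66065 − x).
Substituting: 144.951x + 146.951(0.66065 − x) = 95.85031155
(144.951 − 146.951)x = -1.2328666  ⇒  x = 0.61643, y = 0.04422
By-145: 61.64%, By-147: 4.42%.

4.42%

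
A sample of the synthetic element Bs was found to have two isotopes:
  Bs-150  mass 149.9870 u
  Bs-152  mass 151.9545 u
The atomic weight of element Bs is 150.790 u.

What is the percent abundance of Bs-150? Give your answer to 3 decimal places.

59.187%

Let x be the fractional abundance of Bs-150; then Bs-152 has abundance 1 − x.
149.9870·x + 151.9545·(1 − x) = 150.790
(149.9870 − 151.9545)·x = 150.790 − 151.9545
x = -1.1645 / -1.9675 = 0.59187 → 59.187% Bs-150, 40.813% Bs-152.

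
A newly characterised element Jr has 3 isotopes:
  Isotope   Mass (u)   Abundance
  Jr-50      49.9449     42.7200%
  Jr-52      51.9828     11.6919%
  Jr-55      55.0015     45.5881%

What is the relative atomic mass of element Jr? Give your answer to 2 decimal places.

Ar = Σ fᵢ·mᵢ = 0.427200 × 49.9449 + 0.116919 × 51.9828 + 0.455881 × 55.0015
= 21.33646 + 6.07778 + 25.07414 = 52.48838 u

52.49 u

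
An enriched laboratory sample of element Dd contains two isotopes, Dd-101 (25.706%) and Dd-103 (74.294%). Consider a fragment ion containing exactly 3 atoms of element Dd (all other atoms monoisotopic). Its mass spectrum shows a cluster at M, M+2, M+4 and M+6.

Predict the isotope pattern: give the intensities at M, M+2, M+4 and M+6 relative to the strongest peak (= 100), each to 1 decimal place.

4.0 : 34.6 : 100.0 : 96.3

The 3 Dd atoms are independent, so intensities follow the terms of (0.25706 + 0.74294)^3.
P(M) = 0.25706^3 = 0.016986
P(M+2) = 3 × 0.25706^2 × 0.74294^1 = 0.147280
P(M+4) = 3 × 0.25706^1 × 0.74294^2 = 0.425660
P(M+6) = 0.74294^3 = 0.410073
The M+4 peak is largest (0.425660); scaling to 100 gives 4.0 : 34.6 : 100.0 : 96.3.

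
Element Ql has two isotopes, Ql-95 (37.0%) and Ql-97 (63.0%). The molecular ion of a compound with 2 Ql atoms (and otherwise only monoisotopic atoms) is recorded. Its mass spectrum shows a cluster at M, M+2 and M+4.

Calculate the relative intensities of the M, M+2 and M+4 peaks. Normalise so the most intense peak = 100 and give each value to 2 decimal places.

The 2 Ql atoms are independent, so intensities follow the terms of (0.370 + 0.630)^2.
P(M) = 0.370^2 = 0.136900
P(M+2) = 2 × 0.370^1 × 0.630^1 = 0.466200
P(M+4) = 0.630^2 = 0.396900
The M+2 peak is largest (0.466200); scaling to 100 gives 29.37 : 100.00 : 85.14.

29.37 : 100.00 : 85.14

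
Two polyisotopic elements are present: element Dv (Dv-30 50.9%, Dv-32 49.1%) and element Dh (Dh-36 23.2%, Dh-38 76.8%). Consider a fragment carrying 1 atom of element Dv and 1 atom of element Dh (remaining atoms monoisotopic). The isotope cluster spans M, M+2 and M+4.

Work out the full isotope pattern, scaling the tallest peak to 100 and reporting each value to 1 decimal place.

23.4 : 100.0 : 74.7

Element Dv pattern (n=1): 0.5090 : 0.4910
Element Dh pattern (n=1): 0.2320 : 0.7680
Convolve the two distributions (both contribute in 2-u steps):
  M: 0.5090×0.2320 = 0.118088
  M+2: 0.5090×0.7680 + 0.4910×0.2320 = 0.504824
  M+4: 0.4910×0.7680 = 0.377088
Scale to base peak (0.504824) = 100: 23.4 : 100.0 : 74.7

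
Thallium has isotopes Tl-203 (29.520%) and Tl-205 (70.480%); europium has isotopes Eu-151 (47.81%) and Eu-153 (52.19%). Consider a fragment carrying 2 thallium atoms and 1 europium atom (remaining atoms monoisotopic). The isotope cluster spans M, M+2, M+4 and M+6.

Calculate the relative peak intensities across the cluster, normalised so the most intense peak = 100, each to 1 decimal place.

Thallium pattern (n=2): 0.08714304 : 0.41611392 : 0.49674304
Europium pattern (n=1): 0.4781 : 0.5219
Convolve the two distributions (both contribute in 2-u steps):
  M: 0.08714304×0.4781 = 0.041663
  M+2: 0.08714304×0.5219 + 0.41611392×0.4781 = 0.244424
  M+4: 0.41611392×0.5219 + 0.49674304×0.4781 = 0.454663
  M+6: 0.49674304×0.5219 = 0.259250
Scale to base peak (0.454663) = 100: 9.2 : 53.8 : 100.0 : 57.0

9.2 : 53.8 : 100.0 : 57.0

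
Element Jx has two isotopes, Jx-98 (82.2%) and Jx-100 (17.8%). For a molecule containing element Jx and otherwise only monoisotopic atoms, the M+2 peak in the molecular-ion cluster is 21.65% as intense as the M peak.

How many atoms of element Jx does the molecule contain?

1

With n Jx atoms, P(M+2)/P(M) = C(n,1)·p^(n−1)q / p^n = n·q/p = n · 0.178/0.822.
n = 0.2165 × 0.822/0.178 = 1.00 ≈ 1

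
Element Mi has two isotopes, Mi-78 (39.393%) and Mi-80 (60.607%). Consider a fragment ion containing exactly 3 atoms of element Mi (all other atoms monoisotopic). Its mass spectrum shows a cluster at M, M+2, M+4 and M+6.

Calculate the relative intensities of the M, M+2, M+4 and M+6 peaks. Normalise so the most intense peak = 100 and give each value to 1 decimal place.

14.1 : 65.0 : 100.0 : 51.3

Expanding (0.39393 + 0.60607)^3:
P(M) = 0.39393^3 = 0.061130
P(M+2) = 3 × 0.39393^2 × 0.60607^1 = 0.282151
P(M+4) = 3 × 0.39393^1 × 0.60607^2 = 0.434096
P(M+6) = 0.60607^3 = 0.222622
The M+4 peak is largest (0.434096); scaling to 100 gives 14.1 : 65.0 : 100.0 : 51.3.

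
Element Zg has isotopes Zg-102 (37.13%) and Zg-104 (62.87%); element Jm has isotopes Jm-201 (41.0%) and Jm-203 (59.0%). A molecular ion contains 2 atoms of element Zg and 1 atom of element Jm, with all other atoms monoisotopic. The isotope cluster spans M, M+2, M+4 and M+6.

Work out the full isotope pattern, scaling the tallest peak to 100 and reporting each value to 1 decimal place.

12.9 : 62.3 : 100.0 : 53.3

Element Zg pattern (n=2): 0.13786369 : 0.46687262 : 0.39526369
Element Jm pattern (n=1): 0.4100 : 0.5900
Convolve the two distributions (both contribute in 2-u steps):
  M: 0.13786369×0.4100 = 0.056524
  M+2: 0.13786369×0.5900 + 0.46687262×0.4100 = 0.272757
  M+4: 0.46687262×0.5900 + 0.39526369×0.4100 = 0.437513
  M+6: 0.39526369×0.5900 = 0.233206
Scale to base peak (0.437513) = 100: 12.9 : 62.3 : 100.0 : 53.3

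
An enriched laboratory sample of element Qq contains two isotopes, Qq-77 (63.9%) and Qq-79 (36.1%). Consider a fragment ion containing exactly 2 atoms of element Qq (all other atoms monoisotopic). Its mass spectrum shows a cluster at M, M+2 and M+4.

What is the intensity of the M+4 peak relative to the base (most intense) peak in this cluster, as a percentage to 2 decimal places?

28.25%

Term probabilities: M 0.4083, M+2 0.4614, M+4 0.1303. Base peak = M+2.
P(M+2) = C(2,1) × 0.639^1 × 0.361^1 = 2 × 0.6390 × 0.3610 = 0.461358 (base)
P(M+4) = C(2,2) × 0.639^0 × 0.361^2 = 1 × 1.0000 × 0.130321 = 0.130321
Relative intensity = 0.130321 / 0.461358 × 100 = 28.25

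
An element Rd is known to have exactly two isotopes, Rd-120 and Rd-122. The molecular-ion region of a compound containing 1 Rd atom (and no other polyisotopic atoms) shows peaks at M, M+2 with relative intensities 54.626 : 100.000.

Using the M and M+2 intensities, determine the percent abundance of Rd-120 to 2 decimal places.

Write p for the Rd-120 fraction. I(M+2)/I(M) = [C(1,1)·p^0·(1−p)] / p^1 = 1·(1−p)/p = 100.000/54.626 = 1.8306
(1−p)/p = 1.8306/1 = 1.8306  ⇒  p = 1/(1 + 1.8306) = 0.3533
Rd-120: 35.33%, Rd-122: 64.67%.

35.33%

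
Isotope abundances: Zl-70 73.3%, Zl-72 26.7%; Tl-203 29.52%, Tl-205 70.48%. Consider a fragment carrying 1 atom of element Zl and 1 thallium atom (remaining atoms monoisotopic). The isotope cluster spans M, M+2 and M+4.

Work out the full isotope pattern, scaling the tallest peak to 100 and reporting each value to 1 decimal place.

36.3 : 100.0 : 31.6

Element Zl pattern (n=1): 0.7330 : 0.2670
Thallium pattern (n=1): 0.2952 : 0.7048
Convolve the two distributions (both contribute in 2-u steps):
  M: 0.7330×0.2952 = 0.216382
  M+2: 0.7330×0.7048 + 0.2670×0.2952 = 0.595437
  M+4: 0.2670×0.7048 = 0.188182
Scale to base peak (0.595437) = 100: 36.3 : 100.0 : 31.6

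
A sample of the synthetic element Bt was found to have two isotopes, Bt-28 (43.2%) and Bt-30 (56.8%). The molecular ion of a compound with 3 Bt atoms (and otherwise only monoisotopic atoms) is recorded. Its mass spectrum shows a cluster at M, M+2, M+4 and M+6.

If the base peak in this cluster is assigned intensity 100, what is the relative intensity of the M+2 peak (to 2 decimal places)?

76.06

Binomial terms of (0.432 + 0.568)^3: M 0.0806, M+2 0.3180, M+4 0.4181, M+6 0.1833 → M+4 is the base peak.
P(M+4) = C(3,2) × 0.432^1 × 0.568^2 = 3 × 0.4320 × 0.322624 = 0.418121 (base)
P(M+2) = C(3,1) × 0.432^2 × 0.568^1 = 3 × 0.186624 × 0.5680 = 0.318007
Relative intensity = 0.318007 / 0.418121 × 100 = 76.06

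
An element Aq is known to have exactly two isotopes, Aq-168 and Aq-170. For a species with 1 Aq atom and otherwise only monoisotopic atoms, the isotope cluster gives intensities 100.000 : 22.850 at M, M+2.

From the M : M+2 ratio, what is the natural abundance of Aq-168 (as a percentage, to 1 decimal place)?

81.4%

Let p = fractional abundance of Aq-168. I(M+2)/I(M) = [C(1,1)·p^0·(1−p)] / p^1 = 1·(1−p)/p = 22.850/100.000 = 0.2285
(1−p)/p = 0.2285/1 = 0.2285  ⇒  p = 1/(1 + 0.2285) = 0.8140
Aq-168: 81.4%, Aq-170: 18.6%.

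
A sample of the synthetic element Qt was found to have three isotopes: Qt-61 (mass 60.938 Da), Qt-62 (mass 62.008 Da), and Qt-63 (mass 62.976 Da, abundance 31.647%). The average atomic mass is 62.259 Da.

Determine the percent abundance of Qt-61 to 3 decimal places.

The remaining 68.353% is split between Qt-61 (fraction x) and Qt-62 (fraction 0.68353 − x).
Substituting: 60.938x + 62.008(0.68353 − x) = 42.32898528
(60.938 − 62.008)x = -0.05534296  ⇒  x = 0.05172, y = 0.63181
Qt-61: 5.172%, Qt-62: 63.181%.

5.172%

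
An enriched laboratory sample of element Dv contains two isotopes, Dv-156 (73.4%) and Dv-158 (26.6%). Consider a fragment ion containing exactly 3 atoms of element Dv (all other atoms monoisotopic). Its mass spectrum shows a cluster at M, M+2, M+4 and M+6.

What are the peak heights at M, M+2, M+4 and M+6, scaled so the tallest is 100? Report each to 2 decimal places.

91.98 : 100.00 : 36.24 : 4.38

Expanding (0.734 + 0.266)^3:
P(M) = 0.734^3 = 0.395447
P(M+2) = 3 × 0.734^2 × 0.266^1 = 0.429927
P(M+4) = 3 × 0.734^1 × 0.266^2 = 0.155805
P(M+6) = 0.266^3 = 0.018821
The M+2 peak is largest (0.429927); scaling to 100 gives 91.98 : 100.00 : 36.24 : 4.38.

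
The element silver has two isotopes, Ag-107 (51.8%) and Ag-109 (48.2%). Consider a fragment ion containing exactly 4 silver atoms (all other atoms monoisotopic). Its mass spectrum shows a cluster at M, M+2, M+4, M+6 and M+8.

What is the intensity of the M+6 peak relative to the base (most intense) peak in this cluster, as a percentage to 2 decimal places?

(0.518 + 0.482)^4 gives M 0.0720, M+2 0.2680, M+4 0.3740, M+6 0.2320, M+8 0.0540; the largest is M+4.
P(M+4) = C(4,2) × 0.518^2 × 0.482^2 = 6 × 0.268324 × 0.232324 = 0.374029 (base)
P(M+6) = C(4,3) × 0.518^1 × 0.482^3 = 4 × 0.5180 × 0.11198017 = 0.232023
Relative intensity = 0.232023 / 0.374029 × 100 = 62.03

62.03%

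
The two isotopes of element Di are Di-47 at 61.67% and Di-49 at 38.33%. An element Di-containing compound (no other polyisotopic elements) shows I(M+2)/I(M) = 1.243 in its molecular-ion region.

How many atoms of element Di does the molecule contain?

For n independent Di atoms, I(M+2)/I(M) = n · (abundance Di-49) / (abundance Di-47) = n · 0.3833/0.6167.
n = 1.243 × 0.6167/0.3833 = 2.00 ≈ 2

2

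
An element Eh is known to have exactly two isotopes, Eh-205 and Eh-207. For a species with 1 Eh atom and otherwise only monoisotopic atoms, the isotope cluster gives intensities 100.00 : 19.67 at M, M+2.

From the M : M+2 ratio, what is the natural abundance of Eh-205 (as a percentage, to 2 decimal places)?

83.56%

Let p = fractional abundance of Eh-205. I(M+2)/I(M) = [C(1,1)·p^0·(1−p)] / p^1 = 1·(1−p)/p = 19.67/100.00 = 0.1967
(1−p)/p = 0.1967/1 = 0.1967  ⇒  p = 1/(1 + 0.1967) = 0.8356
Eh-205: 83.56%, Eh-207: 16.44%.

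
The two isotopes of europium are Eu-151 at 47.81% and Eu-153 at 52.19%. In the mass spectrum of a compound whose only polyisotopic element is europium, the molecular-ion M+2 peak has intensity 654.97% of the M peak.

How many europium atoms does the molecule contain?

With n Eu atoms, P(M+2)/P(M) = C(n,1)·p^(n−1)q / p^n = n·q/p = n · 0.5219/0.4781.
n = 6.5497 × 0.4781/0.5219 = 6.00 ≈ 6

6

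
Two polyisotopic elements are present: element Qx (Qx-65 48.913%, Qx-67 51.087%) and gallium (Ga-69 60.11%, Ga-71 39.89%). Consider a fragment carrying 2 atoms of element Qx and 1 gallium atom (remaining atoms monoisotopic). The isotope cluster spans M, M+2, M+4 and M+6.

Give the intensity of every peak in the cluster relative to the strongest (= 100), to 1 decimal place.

Element Qx pattern (n=2): 0.23924816 : 0.49976369 : 0.26098816
Gallium pattern (n=1): 0.6011 : 0.3989
Convolve the two distributions (both contribute in 2-u steps):
  M: 0.23924816×0.6011 = 0.143812
  M+2: 0.23924816×0.3989 + 0.49976369×0.6011 = 0.395844
  M+4: 0.49976369×0.3989 + 0.26098816×0.6011 = 0.356236
  M+6: 0.26098816×0.3989 = 0.104108
Scale to base peak (0.395844) = 100: 36.3 : 100.0 : 90.0 : 26.3

36.3 : 100.0 : 90.0 : 26.3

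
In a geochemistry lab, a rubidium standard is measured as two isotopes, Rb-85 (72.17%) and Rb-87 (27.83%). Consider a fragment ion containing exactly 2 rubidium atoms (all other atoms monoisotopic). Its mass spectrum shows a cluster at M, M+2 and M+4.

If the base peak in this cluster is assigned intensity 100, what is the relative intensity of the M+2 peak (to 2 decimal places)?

Binomial terms of (0.7217 + 0.2783)^2: M 0.5209, M+2 0.4017, M+4 0.0775 → M is the base peak.
P(M) = C(2,0) × 0.7217^2 × 0.2783^0 = 1 × 0.52085089 × 1.0000 = 0.520851 (base)
P(M+2) = C(2,1) × 0.7217^1 × 0.2783^1 = 2 × 0.7217 × 0.2783 = 0.401698
Relative intensity = 0.401698 / 0.520851 × 100 = 77.12

77.12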